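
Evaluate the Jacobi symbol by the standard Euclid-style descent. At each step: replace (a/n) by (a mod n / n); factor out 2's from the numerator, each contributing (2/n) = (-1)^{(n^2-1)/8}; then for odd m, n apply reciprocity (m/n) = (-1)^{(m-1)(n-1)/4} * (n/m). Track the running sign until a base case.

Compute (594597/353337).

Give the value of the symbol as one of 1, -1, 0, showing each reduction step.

0

(594597/353337): 594597 mod 353337 = 241260, so (594597/353337) = (241260/353337)
factor out 2^2: 241260 = 2^2·60315; with 353337 mod 8 = 1, (2/353337) = +1; sign now +1; continue with (60315/353337)
flip (60315/353337) -> (353337/60315): both odd, 60315 mod 4 = 3, 353337 mod 4 = 1, so the flip contributes +1; sign now +1
(353337/60315): 353337 mod 60315 = 51762, so (353337/60315) = (51762/60315)
factor out 2^1: 51762 = 2^1·25881; with 60315 mod 8 = 3, (2/60315) = -1; sign now -1; continue with (25881/60315)
flip (25881/60315) -> (60315/25881): both odd, 25881 mod 4 = 1, 60315 mod 4 = 3, so the flip contributes +1; sign now -1
(60315/25881): 60315 mod 25881 = 8553, so (60315/25881) = (8553/25881)
flip (8553/25881) -> (25881/8553): both odd, 8553 mod 4 = 1, 25881 mod 4 = 1, so the flip contributes +1; sign now -1
(25881/8553): 25881 mod 8553 = 222, so (25881/8553) = (222/8553)
factor out 2^1: 222 = 2^1·111; with 8553 mod 8 = 1, (2/8553) = +1; sign now -1; continue with (111/8553)
flip (111/8553) -> (8553/111): both odd, 111 mod 4 = 3, 8553 mod 4 = 1, so the flip contributes +1; sign now -1
(8553/111): 8553 mod 111 = 6, so (8553/111) = (6/111)
factor out 2^1: 6 = 2^1·3; with 111 mod 8 = 7, (2/111) = +1; sign now -1; continue with (3/111)
flip (3/111) -> (111/3): both odd, 3 mod 4 = 3, 111 mod 4 = 3, so the flip contributes -1; sign now +1
(111/3): 111 mod 3 = 0, so (111/3) = (0/3)
reached (0/3); gcd(a, n) > 1, so (0/3) = 0 and the symbol is 0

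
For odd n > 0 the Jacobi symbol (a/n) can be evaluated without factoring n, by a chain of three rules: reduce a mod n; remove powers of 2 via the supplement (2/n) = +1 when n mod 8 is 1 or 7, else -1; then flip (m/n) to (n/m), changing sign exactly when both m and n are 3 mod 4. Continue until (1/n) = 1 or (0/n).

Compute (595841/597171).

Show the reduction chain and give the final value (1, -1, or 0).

reciprocity: (595841/597171) = +1·(597171/595841) since 595841 mod 4 = 1, 597171 mod 4 = 3; sign now +1
(597171/595841) = (1330/595841)   [reduce mod 595841]
1330 = 2^1·665; (2/595841) = +1 since 595841 mod 8 = 1, so (1330/595841) = (+1)^1·(665/595841); sign now +1
reciprocity: (665/595841) = +1·(595841/665) since 665 mod 4 = 1, 595841 mod 4 = 1; sign now +1
(595841/665) = (1/665)   [reduce mod 665]
(1/665) = 1; final value = sign = +1

1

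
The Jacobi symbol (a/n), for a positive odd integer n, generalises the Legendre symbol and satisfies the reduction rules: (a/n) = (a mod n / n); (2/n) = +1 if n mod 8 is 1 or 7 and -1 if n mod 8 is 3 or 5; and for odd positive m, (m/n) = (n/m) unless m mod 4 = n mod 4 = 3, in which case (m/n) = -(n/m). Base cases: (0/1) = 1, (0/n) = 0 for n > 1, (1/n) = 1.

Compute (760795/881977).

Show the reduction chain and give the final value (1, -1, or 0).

reciprocity: (760795/881977) = +1·(881977/760795) since 760795 mod 4 = 3, 881977 mod 4 = 1; sign now +1
(881977/760795) = (121182/760795)   [reduce mod 760795]
121182 = 2^1·60591; (2/760795) = -1 since 760795 mod 8 = 3, so (121182/760795) = (-1)^1·(60591/760795); sign now -1
reciprocity: (60591/760795) = -1·(760795/60591) since 60591 mod 4 = 3, 760795 mod 4 = 3; sign now +1
(760795/60591) = (33703/60591)   [reduce mod 60591]
reciprocity: (33703/60591) = -1·(60591/33703) since 33703 mod 4 = 3, 60591 mod 4 = 3; sign now -1
(60591/33703) = (26888/33703)   [reduce mod 33703]
26888 = 2^3·3361; (2/33703) = +1 since 33703 mod 8 = 7, so (26888/33703) = (+1)^3·(3361/33703); sign now -1
reciprocity: (3361/33703) = +1·(33703/3361) since 3361 mod 4 = 1, 33703 mod 4 = 3; sign now -1
(33703/3361) = (93/3361)   [reduce mod 3361]
reciprocity: (93/3361) = +1·(3361/93) since 93 mod 4 = 1, 3361 mod 4 = 1; sign now -1
(3361/93) = (13/93)   [reduce mod 93]
reciprocity: (13/93) = +1·(93/13) since 13 mod 4 = 1, 93 mod 4 = 1; sign now -1
(93/13) = (2/13)   [reduce mod 13]
2 = 2^1·1; (2/13) = -1 since 13 mod 8 = 5, so (2/13) = (-1)^1·(1/13); sign now +1
(1/13) = 1; final value = sign = +1

1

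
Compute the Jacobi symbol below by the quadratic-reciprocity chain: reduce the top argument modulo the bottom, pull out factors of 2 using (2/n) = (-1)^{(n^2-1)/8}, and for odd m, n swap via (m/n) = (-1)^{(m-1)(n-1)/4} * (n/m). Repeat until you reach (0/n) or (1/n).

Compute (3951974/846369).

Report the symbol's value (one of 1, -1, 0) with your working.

-1

(3951974/846369) = (566498/846369)   [reduce mod 846369]
566498 = 2^1·283249; (2/846369) = +1 since 846369 mod 8 = 1, so (566498/846369) = (+1)^1·(283249/846369); sign now +1
reciprocity: (283249/846369) = +1·(846369/283249) since 283249 mod 4 = 1, 846369 mod 4 = 1; sign now +1
(846369/283249) = (279871/283249)   [reduce mod 283249]
reciprocity: (279871/283249) = +1·(283249/279871) since 279871 mod 4 = 3, 283249 mod 4 = 1; sign now +1
(283249/279871) = (3378/279871)   [reduce mod 279871]
3378 = 2^1·1689; (2/279871) = +1 since 279871 mod 8 = 7, so (3378/279871) = (+1)^1·(1689/279871); sign now +1
reciprocity: (1689/279871) = +1·(279871/1689) since 1689 mod 4 = 1, 279871 mod 4 = 3; sign now +1
(279871/1689) = (1186/1689)   [reduce mod 1689]
1186 = 2^1·593; (2/1689) = +1 since 1689 mod 8 = 1, so (1186/1689) = (+1)^1·(593/1689); sign now +1
reciprocity: (593/1689) = +1·(1689/593) since 593 mod 4 = 1, 1689 mod 4 = 1; sign now +1
(1689/593) = (503/593)   [reduce mod 593]
reciprocity: (503/593) = +1·(593/503) since 503 mod 4 = 3, 593 mod 4 = 1; sign now +1
(593/503) = (90/503)   [reduce mod 503]
90 = 2^1·45; (2/503) = +1 since 503 mod 8 = 7, so (90/503) = (+1)^1·(45/503); sign now +1
reciprocity: (45/503) = +1·(503/45) since 45 mod 4 = 1, 503 mod 4 = 3; sign now +1
(503/45) = (8/45)   [reduce mod 45]
8 = 2^3·1; (2/45) = -1 since 45 mod 8 = 5, so (8/45) = (-1)^3·(1/45); sign now -1
(1/45) = 1; final value = sign = -1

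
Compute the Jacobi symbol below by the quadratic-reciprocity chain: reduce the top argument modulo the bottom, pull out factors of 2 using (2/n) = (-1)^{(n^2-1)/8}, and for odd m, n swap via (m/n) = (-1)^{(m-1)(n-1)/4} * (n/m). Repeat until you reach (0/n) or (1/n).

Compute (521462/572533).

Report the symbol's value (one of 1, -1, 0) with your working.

1

521462 = 2^1·260731; (2/572533) = -1 since 572533 mod 8 = 5, so (521462/572533) = (-1)^1·(260731/572533); sign now -1
reciprocity: (260731/572533) = +1·(572533/260731) since 260731 mod 4 = 3, 572533 mod 4 = 1; sign now -1
(572533/260731) = (51071/260731)   [reduce mod 260731]
reciprocity: (51071/260731) = -1·(260731/51071) since 51071 mod 4 = 3, 260731 mod 4 = 3; sign now +1
(260731/51071) = (5376/51071)   [reduce mod 51071]
5376 = 2^8·21; (2/51071) = +1 since 51071 mod 8 = 7, so (5376/51071) = (+1)^8·(21/51071); sign now +1
reciprocity: (21/51071) = +1·(51071/21) since 21 mod 4 = 1, 51071 mod 4 = 3; sign now +1
(51071/21) = (20/21)   [reduce mod 21]
20 = 2^2·5; (2/21) = -1 since 21 mod 8 = 5, so (20/21) = (-1)^2·(5/21); sign now +1
reciprocity: (5/21) = +1·(21/5) since 5 mod 4 = 1, 21 mod 4 = 1; sign now +1
(21/5) = (1/5)   [reduce mod 5]
(1/5) = 1; final value = sign = +1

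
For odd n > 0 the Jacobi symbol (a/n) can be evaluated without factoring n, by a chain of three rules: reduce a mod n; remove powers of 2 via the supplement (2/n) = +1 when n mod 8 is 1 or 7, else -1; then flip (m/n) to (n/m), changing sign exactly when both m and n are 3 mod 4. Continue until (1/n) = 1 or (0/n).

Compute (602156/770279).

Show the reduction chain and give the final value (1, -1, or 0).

-1

factor out 2^2: 602156 = 2^2·150539; with 770279 mod 8 = 7, (2/770279) = +1; sign now +1; continue with (150539/770279)
flip (150539/770279) -> (770279/150539): both odd, 150539 mod 4 = 3, 770279 mod 4 = 3, so the flip contributes -1; sign now -1
(770279/150539): 770279 mod 150539 = 17584, so (770279/150539) = (17584/150539)
factor out 2^4: 17584 = 2^4·1099; with 150539 mod 8 = 3, (2/150539) = -1; sign now -1; continue with (1099/150539)
flip (1099/150539) -> (150539/1099): both odd, 1099 mod 4 = 3, 150539 mod 4 = 3, so the flip contributes -1; sign now +1
(150539/1099): 150539 mod 1099 = 1075, so (150539/1099) = (1075/1099)
flip (1075/1099) -> (1099/1075): both odd, 1075 mod 4 = 3, 1099 mod 4 = 3, so the flip contributes -1; sign now -1
(1099/1075): 1099 mod 1075 = 24, so (1099/1075) = (24/1075)
factor out 2^3: 24 = 2^3·3; with 1075 mod 8 = 3, (2/1075) = -1; sign now +1; continue with (3/1075)
flip (3/1075) -> (1075/3): both odd, 3 mod 4 = 3, 1075 mod 4 = 3, so the flip contributes -1; sign now -1
(1075/3): 1075 mod 3 = 1, so (1075/3) = (1/3)
reached (1/3) = 1, so the symbol is -1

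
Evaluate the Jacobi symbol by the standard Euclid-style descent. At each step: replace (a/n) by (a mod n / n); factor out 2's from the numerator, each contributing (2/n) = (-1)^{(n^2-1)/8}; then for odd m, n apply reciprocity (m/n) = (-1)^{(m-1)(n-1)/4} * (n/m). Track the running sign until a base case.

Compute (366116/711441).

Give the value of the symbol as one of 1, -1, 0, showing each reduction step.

factor out 2^2: 366116 = 2^2·91529; with 711441 mod 8 = 1, (2/711441) = +1; sign now +1; continue with (91529/711441)
flip (91529/711441) -> (711441/91529): both odd, 91529 mod 4 = 1, 711441 mod 4 = 1, so the flip contributes +1; sign now +1
(711441/91529): 711441 mod 91529 = 70738, so (711441/91529) = (70738/91529)
factor out 2^1: 70738 = 2^1·35369; with 91529 mod 8 = 1, (2/91529) = +1; sign now +1; continue with (35369/91529)
flip (35369/91529) -> (91529/35369): both odd, 35369 mod 4 = 1, 91529 mod 4 = 1, so the flip contributes +1; sign now +1
(91529/35369): 91529 mod 35369 = 20791, so (91529/35369) = (20791/35369)
flip (20791/35369) -> (35369/20791): both odd, 20791 mod 4 = 3, 35369 mod 4 = 1, so the flip contributes +1; sign now +1
(35369/20791): 35369 mod 20791 = 14578, so (35369/20791) = (14578/20791)
factor out 2^1: 14578 = 2^1·7289; with 20791 mod 8 = 7, (2/20791) = +1; sign now +1; continue with (7289/20791)
flip (7289/20791) -> (20791/7289): both odd, 7289 mod 4 = 1, 20791 mod 4 = 3, so the flip contributes +1; sign now +1
(20791/7289): 20791 mod 7289 = 6213, so (20791/7289) = (6213/7289)
flip (6213/7289) -> (7289/6213): both odd, 6213 mod 4 = 1, 7289 mod 4 = 1, so the flip contributes +1; sign now +1
(7289/6213): 7289 mod 6213 = 1076, so (7289/6213) = (1076/6213)
factor out 2^2: 1076 = 2^2·269; with 6213 mod 8 = 5, (2/6213) = -1; sign now +1; continue with (269/6213)
flip (269/6213) -> (6213/269): both odd, 269 mod 4 = 1, 6213 mod 4 = 1, so the flip contributes +1; sign now +1
(6213/269): 6213 mod 269 = 26, so (6213/269) = (26/269)
factor out 2^1: 26 = 2^1·13; with 269 mod 8 = 5, (2/269) = -1; sign now -1; continue with (13/269)
flip (13/269) -> (269/13): both odd, 13 mod 4 = 1, 269 mod 4 = 1, so the flip contributes +1; sign now -1
(269/13): 269 mod 13 = 9, so (269/13) = (9/13)
flip (9/13) -> (13/9): both odd, 9 mod 4 = 1, 13 mod 4 = 1, so the flip contributes +1; sign now -1
(13/9): 13 mod 9 = 4, so (13/9) = (4/9)
factor out 2^2: 4 = 2^2·1; with 9 mod 8 = 1, (2/9) = +1; sign now -1; continue with (1/9)
reached (1/9) = 1, so the symbol is -1

-1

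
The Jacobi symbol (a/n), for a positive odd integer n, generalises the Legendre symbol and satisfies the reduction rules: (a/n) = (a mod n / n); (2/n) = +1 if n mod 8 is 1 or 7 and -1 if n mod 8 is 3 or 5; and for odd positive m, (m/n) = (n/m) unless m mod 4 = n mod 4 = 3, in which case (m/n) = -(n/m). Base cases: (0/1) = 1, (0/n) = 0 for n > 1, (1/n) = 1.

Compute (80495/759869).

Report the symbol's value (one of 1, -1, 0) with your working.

1

flip (80495/759869) -> (759869/80495): both odd, 80495 mod 4 = 3, 759869 mod 4 = 1, so the flip contributes +1; sign now +1
(759869/80495): 759869 mod 80495 = 35414, so (759869/80495) = (35414/80495)
factor out 2^1: 35414 = 2^1·17707; with 80495 mod 8 = 7, (2/80495) = +1; sign now +1; continue with (17707/80495)
flip (17707/80495) -> (80495/17707): both odd, 17707 mod 4 = 3, 80495 mod 4 = 3, so the flip contributes -1; sign now -1
(80495/17707): 80495 mod 17707 = 9667, so (80495/17707) = (9667/17707)
flip (9667/17707) -> (17707/9667): both odd, 9667 mod 4 = 3, 17707 mod 4 = 3, so the flip contributes -1; sign now +1
(17707/9667): 17707 mod 9667 = 8040, so (17707/9667) = (8040/9667)
factor out 2^3: 8040 = 2^3·1005; with 9667 mod 8 = 3, (2/9667) = -1; sign now -1; continue with (1005/9667)
flip (1005/9667) -> (9667/1005): both odd, 1005 mod 4 = 1, 9667 mod 4 = 3, so the flip contributes +1; sign now -1
(9667/1005): 9667 mod 1005 = 622, so (9667/1005) = (622/1005)
factor out 2^1: 622 = 2^1·311; with 1005 mod 8 = 5, (2/1005) = -1; sign now +1; continue with (311/1005)
flip (311/1005) -> (1005/311): both odd, 311 mod 4 = 3, 1005 mod 4 = 1, so the flip contributes +1; sign now +1
(1005/311): 1005 mod 311 = 72, so (1005/311) = (72/311)
factor out 2^3: 72 = 2^3·9; with 311 mod 8 = 7, (2/311) = +1; sign now +1; continue with (9/311)
flip (9/311) -> (311/9): both odd, 9 mod 4 = 1, 311 mod 4 = 3, so the flip contributes +1; sign now +1
(311/9): 311 mod 9 = 5, so (311/9) = (5/9)
flip (5/9) -> (9/5): both odd, 5 mod 4 = 1, 9 mod 4 = 1, so the flip contributes +1; sign now +1
(9/5): 9 mod 5 = 4, so (9/5) = (4/5)
factor out 2^2: 4 = 2^2·1; with 5 mod 8 = 5, (2/5) = -1; sign now +1; continue with (1/5)
reached (1/5) = 1, so the symbol is +1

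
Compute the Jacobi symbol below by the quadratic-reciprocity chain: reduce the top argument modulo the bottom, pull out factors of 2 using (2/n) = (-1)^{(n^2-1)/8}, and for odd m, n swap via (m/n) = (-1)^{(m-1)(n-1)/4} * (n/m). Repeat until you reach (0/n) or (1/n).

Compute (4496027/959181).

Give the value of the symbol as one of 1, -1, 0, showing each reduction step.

(4496027/959181): 4496027 mod 959181 = 659303, so (4496027/959181) = (659303/959181)
flip (659303/959181) -> (959181/659303): both odd, 659303 mod 4 = 3, 959181 mod 4 = 1, so the flip contributes +1; sign now +1
(959181/659303): 959181 mod 659303 = 299878, so (959181/659303) = (299878/659303)
factor out 2^1: 299878 = 2^1·149939; with 659303 mod 8 = 7, (2/659303) = +1; sign now +1; continue with (149939/659303)
flip (149939/659303) -> (659303/149939): both odd, 149939 mod 4 = 3, 659303 mod 4 = 3, so the flip contributes -1; sign now -1
(659303/149939): 659303 mod 149939 = 59547, so (659303/149939) = (59547/149939)
flip (59547/149939) -> (149939/59547): both odd, 59547 mod 4 = 3, 149939 mod 4 = 3, so the flip contributes -1; sign now +1
(149939/59547): 149939 mod 59547 = 30845, so (149939/59547) = (30845/59547)
flip (30845/59547) -> (59547/30845): both odd, 30845 mod 4 = 1, 59547 mod 4 = 3, so the flip contributes +1; sign now +1
(59547/30845): 59547 mod 30845 = 28702, so (59547/30845) = (28702/30845)
factor out 2^1: 28702 = 2^1·14351; with 30845 mod 8 = 5, (2/30845) = -1; sign now -1; continue with (14351/30845)
flip (14351/30845) -> (30845/14351): both odd, 14351 mod 4 = 3, 30845 mod 4 = 1, so the flip contributes +1; sign now -1
(30845/14351): 30845 mod 14351 = 2143, so (30845/14351) = (2143/14351)
flip (2143/14351) -> (14351/2143): both odd, 2143 mod 4 = 3, 14351 mod 4 = 3, so the flip contributes -1; sign now +1
(14351/2143): 14351 mod 2143 = 1493, so (14351/2143) = (1493/2143)
flip (1493/2143) -> (2143/1493): both odd, 1493 mod 4 = 1, 2143 mod 4 = 3, so the flip contributes +1; sign now +1
(2143/1493): 2143 mod 1493 = 650, so (2143/1493) = (650/1493)
factor out 2^1: 650 = 2^1·325; with 1493 mod 8 = 5, (2/1493) = -1; sign now -1; continue with (325/1493)
flip (325/1493) -> (1493/325): both odd, 325 mod 4 = 1, 1493 mod 4 = 1, so the flip contributes +1; sign now -1
(1493/325): 1493 mod 325 = 193, so (1493/325) = (193/325)
flip (193/325) -> (325/193): both odd, 193 mod 4 = 1, 325 mod 4 = 1, so the flip contributes +1; sign now -1
(325/193): 325 mod 193 = 132, so (325/193) = (132/193)
factor out 2^2: 132 = 2^2·33; with 193 mod 8 = 1, (2/193) = +1; sign now -1; continue with (33/193)
flip (33/193) -> (193/33): both odd, 33 mod 4 = 1, 193 mod 4 = 1, so the flip contributes +1; sign now -1
(193/33): 193 mod 33 = 28, so (193/33) = (28/33)
factor out 2^2: 28 = 2^2·7; with 33 mod 8 = 1, (2/33) = +1; sign now -1; continue with (7/33)
flip (7/33) -> (33/7): both odd, 7 mod 4 = 3, 33 mod 4 = 1, so the flip contributes +1; sign now -1
(33/7): 33 mod 7 = 5, so (33/7) = (5/7)
flip (5/7) -> (7/5): both odd, 5 mod 4 = 1, 7 mod 4 = 3, so the flip contributes +1; sign now -1
(7/5): 7 mod 5 = 2, so (7/5) = (2/5)
factor out 2^1: 2 = 2^1·1; with 5 mod 8 = 5, (2/5) = -1; sign now +1; continue with (1/5)
reached (1/5) = 1, so the symbol is +1

1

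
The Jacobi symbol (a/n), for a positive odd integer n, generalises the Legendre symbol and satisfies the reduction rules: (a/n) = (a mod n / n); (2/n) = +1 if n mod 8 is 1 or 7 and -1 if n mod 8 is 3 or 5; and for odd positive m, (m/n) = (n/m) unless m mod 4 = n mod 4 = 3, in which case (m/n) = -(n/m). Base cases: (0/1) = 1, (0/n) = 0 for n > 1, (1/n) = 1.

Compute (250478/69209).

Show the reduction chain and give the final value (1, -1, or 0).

(250478/69209): 250478 mod 69209 = 42851, so (250478/69209) = (42851/69209)
flip (42851/69209) -> (69209/42851): both odd, 42851 mod 4 = 3, 69209 mod 4 = 1, so the flip contributes +1; sign now +1
(69209/42851): 69209 mod 42851 = 26358, so (69209/42851) = (26358/42851)
factor out 2^1: 26358 = 2^1·13179; with 42851 mod 8 = 3, (2/42851) = -1; sign now -1; continue with (13179/42851)
flip (13179/42851) -> (42851/13179): both odd, 13179 mod 4 = 3, 42851 mod 4 = 3, so the flip contributes -1; sign now +1
(42851/13179): 42851 mod 13179 = 3314, so (42851/13179) = (3314/13179)
factor out 2^1: 3314 = 2^1·1657; with 13179 mod 8 = 3, (2/13179) = -1; sign now -1; continue with (1657/13179)
flip (1657/13179) -> (13179/1657): both odd, 1657 mod 4 = 1, 13179 mod 4 = 3, so the flip contributes +1; sign now -1
(13179/1657): 13179 mod 1657 = 1580, so (13179/1657) = (1580/1657)
factor out 2^2: 1580 = 2^2·395; with 1657 mod 8 = 1, (2/1657) = +1; sign now -1; continue with (395/1657)
flip (395/1657) -> (1657/395): both odd, 395 mod 4 = 3, 1657 mod 4 = 1, so the flip contributes +1; sign now -1
(1657/395): 1657 mod 395 = 77, so (1657/395) = (77/395)
flip (77/395) -> (395/77): both odd, 77 mod 4 = 1, 395 mod 4 = 3, so the flip contributes +1; sign now -1
(395/77): 395 mod 77 = 10, so (395/77) = (10/77)
factor out 2^1: 10 = 2^1·5; with 77 mod 8 = 5, (2/77) = -1; sign now +1; continue with (5/77)
flip (5/77) -> (77/5): both odd, 5 mod 4 = 1, 77 mod 4 = 1, so the flip contributes +1; sign now +1
(77/5): 77 mod 5 = 2, so (77/5) = (2/5)
factor out 2^1: 2 = 2^1·1; with 5 mod 8 = 5, (2/5) = -1; sign now -1; continue with (1/5)
reached (1/5) = 1, so the symbol is -1

-1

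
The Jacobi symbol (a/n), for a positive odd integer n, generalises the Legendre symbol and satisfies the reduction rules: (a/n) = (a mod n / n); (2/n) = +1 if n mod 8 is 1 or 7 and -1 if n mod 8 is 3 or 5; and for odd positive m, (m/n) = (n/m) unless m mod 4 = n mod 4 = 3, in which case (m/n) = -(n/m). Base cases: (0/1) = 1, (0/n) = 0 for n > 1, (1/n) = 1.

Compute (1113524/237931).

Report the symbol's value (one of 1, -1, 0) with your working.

(1113524/237931) = (161800/237931)   [reduce mod 237931]
161800 = 2^3·20225; (2/237931) = -1 since 237931 mod 8 = 3, so (161800/237931) = (-1)^3·(20225/237931); sign now -1
reciprocity: (20225/237931) = +1·(237931/20225) since 20225 mod 4 = 1, 237931 mod 4 = 3; sign now -1
(237931/20225) = (15456/20225)   [reduce mod 20225]
15456 = 2^5·483; (2/20225) = +1 since 20225 mod 8 = 1, so (15456/20225) = (+1)^5·(483/20225); sign now -1
reciprocity: (483/20225) = +1·(20225/483) since 483 mod 4 = 3, 20225 mod 4 = 1; sign now -1
(20225/483) = (422/483)   [reduce mod 483]
422 = 2^1·211; (2/483) = -1 since 483 mod 8 = 3, so (422/483) = (-1)^1·(211/483); sign now +1
reciprocity: (211/483) = -1·(483/211) since 211 mod 4 = 3, 483 mod 4 = 3; sign now -1
(483/211) = (61/211)   [reduce mod 211]
reciprocity: (61/211) = +1·(211/61) since 61 mod 4 = 1, 211 mod 4 = 3; sign now -1
(211/61) = (28/61)   [reduce mod 61]
28 = 2^2·7; (2/61) = -1 since 61 mod 8 = 5, so (28/61) = (-1)^2·(7/61); sign now -1
reciprocity: (7/61) = +1·(61/7) since 7 mod 4 = 3, 61 mod 4 = 1; sign now -1
(61/7) = (5/7)   [reduce mod 7]
reciprocity: (5/7) = +1·(7/5) since 5 mod 4 = 1, 7 mod 4 = 3; sign now -1
(7/5) = (2/5)   [reduce mod 5]
2 = 2^1·1; (2/5) = -1 since 5 mod 8 = 5, so (2/5) = (-1)^1·(1/5); sign now +1
(1/5) = 1; final value = sign = +1

1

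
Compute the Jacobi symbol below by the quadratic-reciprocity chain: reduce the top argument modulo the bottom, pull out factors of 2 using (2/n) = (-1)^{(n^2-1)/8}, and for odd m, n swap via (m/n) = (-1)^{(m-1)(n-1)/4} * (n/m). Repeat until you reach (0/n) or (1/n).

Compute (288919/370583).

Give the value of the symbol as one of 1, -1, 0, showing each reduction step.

flip (288919/370583) -> (370583/288919): both odd, 288919 mod 4 = 3, 370583 mod 4 = 3, so the flip contributes -1; sign now -1
(370583/288919): 370583 mod 288919 = 81664, so (370583/288919) = (81664/288919)
factor out 2^8: 81664 = 2^8·319; with 288919 mod 8 = 7, (2/288919) = +1; sign now -1; continue with (319/288919)
flip (319/288919) -> (288919/319): both odd, 319 mod 4 = 3, 288919 mod 4 = 3, so the flip contributes -1; sign now +1
(288919/319): 288919 mod 319 = 224, so (288919/319) = (224/319)
factor out 2^5: 224 = 2^5·7; with 319 mod 8 = 7, (2/319) = +1; sign now +1; continue with (7/319)
flip (7/319) -> (319/7): both odd, 7 mod 4 = 3, 319 mod 4 = 3, so the flip contributes -1; sign now -1
(319/7): 319 mod 7 = 4, so (319/7) = (4/7)
factor out 2^2: 4 = 2^2·1; with 7 mod 8 = 7, (2/7) = +1; sign now -1; continue with (1/7)
reached (1/7) = 1, so the symbol is -1

-1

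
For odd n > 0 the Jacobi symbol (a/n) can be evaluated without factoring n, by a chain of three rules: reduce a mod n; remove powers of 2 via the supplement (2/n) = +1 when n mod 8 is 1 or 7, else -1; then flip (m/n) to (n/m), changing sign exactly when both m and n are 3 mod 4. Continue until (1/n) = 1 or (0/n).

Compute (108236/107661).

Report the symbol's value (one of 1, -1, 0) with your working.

-1

(108236/107661): 108236 mod 107661 = 575, so (108236/107661) = (575/107661)
flip (575/107661) -> (107661/575): both odd, 575 mod 4 = 3, 107661 mod 4 = 1, so the flip contributes +1; sign now +1
(107661/575): 107661 mod 575 = 136, so (107661/575) = (136/575)
factor out 2^3: 136 = 2^3·17; with 575 mod 8 = 7, (2/575) = +1; sign now +1; continue with (17/575)
flip (17/575) -> (575/17): both odd, 17 mod 4 = 1, 575 mod 4 = 3, so the flip contributes +1; sign now +1
(575/17): 575 mod 17 = 14, so (575/17) = (14/17)
factor out 2^1: 14 = 2^1·7; with 17 mod 8 = 1, (2/17) = +1; sign now +1; continue with (7/17)
flip (7/17) -> (17/7): both odd, 7 mod 4 = 3, 17 mod 4 = 1, so the flip contributes +1; sign now +1
(17/7): 17 mod 7 = 3, so (17/7) = (3/7)
flip (3/7) -> (7/3): both odd, 3 mod 4 = 3, 7 mod 4 = 3, so the flip contributes -1; sign now -1
(7/3): 7 mod 3 = 1, so (7/3) = (1/3)
reached (1/3) = 1, so the symbol is -1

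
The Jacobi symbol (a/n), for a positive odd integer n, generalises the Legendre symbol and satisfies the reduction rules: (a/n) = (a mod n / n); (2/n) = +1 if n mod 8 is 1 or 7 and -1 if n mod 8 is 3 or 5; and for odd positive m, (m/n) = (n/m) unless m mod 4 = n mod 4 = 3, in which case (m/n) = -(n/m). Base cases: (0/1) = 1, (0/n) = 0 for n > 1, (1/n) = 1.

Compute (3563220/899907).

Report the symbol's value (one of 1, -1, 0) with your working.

(3563220/899907) = (863499/899907)   [reduce mod 899907]
reciprocity: (863499/899907) = -1·(899907/863499) since 863499 mod 4 = 3, 899907 mod 4 = 3; sign now -1
(899907/863499) = (36408/863499)   [reduce mod 863499]
36408 = 2^3·4551; (2/863499) = -1 since 863499 mod 8 = 3, so (36408/863499) = (-1)^3·(4551/863499); sign now +1
reciprocity: (4551/863499) = -1·(863499/4551) since 4551 mod 4 = 3, 863499 mod 4 = 3; sign now -1
(863499/4551) = (3360/4551)   [reduce mod 4551]
3360 = 2^5·105; (2/4551) = +1 since 4551 mod 8 = 7, so (3360/4551) = (+1)^5·(105/4551); sign now -1
reciprocity: (105/4551) = +1·(4551/105) since 105 mod 4 = 1, 4551 mod 4 = 3; sign now -1
(4551/105) = (36/105)   [reduce mod 105]
36 = 2^2·9; (2/105) = +1 since 105 mod 8 = 1, so (36/105) = (+1)^2·(9/105); sign now -1
reciprocity: (9/105) = +1·(105/9) since 9 mod 4 = 1, 105 mod 4 = 1; sign now -1
(105/9) = (6/9)   [reduce mod 9]
6 = 2^1·3; (2/9) = +1 since 9 mod 8 = 1, so (6/9) = (+1)^1·(3/9); sign now -1
reciprocity: (3/9) = +1·(9/3) since 3 mod 4 = 3, 9 mod 4 = 1; sign now -1
(9/3) = (0/3)   [reduce mod 3]
(0/3) = 0   [gcd(a, n) > 1]; final value = 0

0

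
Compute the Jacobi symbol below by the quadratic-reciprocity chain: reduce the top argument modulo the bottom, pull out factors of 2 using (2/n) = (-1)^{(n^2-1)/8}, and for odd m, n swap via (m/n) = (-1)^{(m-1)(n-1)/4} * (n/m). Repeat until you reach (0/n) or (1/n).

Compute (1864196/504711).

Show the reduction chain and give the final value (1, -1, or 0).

1

(1864196/504711) = (350063/504711)   [reduce mod 504711]
reciprocity: (350063/504711) = -1·(504711/350063) since 350063 mod 4 = 3, 504711 mod 4 = 3; sign now -1
(504711/350063) = (154648/350063)   [reduce mod 350063]
154648 = 2^3·19331; (2/350063) = +1 since 350063 mod 8 = 7, so (154648/350063) = (+1)^3·(19331/350063); sign now -1
reciprocity: (19331/350063) = -1·(350063/19331) since 19331 mod 4 = 3, 350063 mod 4 = 3; sign now +1
(350063/19331) = (2105/19331)   [reduce mod 19331]
reciprocity: (2105/19331) = +1·(19331/2105) since 2105 mod 4 = 1, 19331 mod 4 = 3; sign now +1
(19331/2105) = (386/2105)   [reduce mod 2105]
386 = 2^1·193; (2/2105) = +1 since 2105 mod 8 = 1, so (386/2105) = (+1)^1·(193/2105); sign now +1
reciprocity: (193/2105) = +1·(2105/193) since 193 mod 4 = 1, 2105 mod 4 = 1; sign now +1
(2105/193) = (175/193)   [reduce mod 193]
reciprocity: (175/193) = +1·(193/175) since 175 mod 4 = 3, 193 mod 4 = 1; sign now +1
(193/175) = (18/175)   [reduce mod 175]
18 = 2^1·9; (2/175) = +1 since 175 mod 8 = 7, so (18/175) = (+1)^1·(9/175); sign now +1
reciprocity: (9/175) = +1·(175/9) since 9 mod 4 = 1, 175 mod 4 = 3; sign now +1
(175/9) = (4/9)   [reduce mod 9]
4 = 2^2·1; (2/9) = +1 since 9 mod 8 = 1, so (4/9) = (+1)^2·(1/9); sign now +1
(1/9) = 1; final value = sign = +1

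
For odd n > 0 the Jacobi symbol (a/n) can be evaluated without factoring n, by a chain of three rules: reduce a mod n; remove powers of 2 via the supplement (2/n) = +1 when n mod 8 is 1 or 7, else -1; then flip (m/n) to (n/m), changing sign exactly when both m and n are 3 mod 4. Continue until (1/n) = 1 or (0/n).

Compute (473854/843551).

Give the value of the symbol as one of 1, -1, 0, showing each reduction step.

473854 = 2^1·236927; (2/843551) = +1 since 843551 mod 8 = 7, so (473854/843551) = (+1)^1·(236927/843551); sign now +1
reciprocity: (236927/843551) = -1·(843551/236927) since 236927 mod 4 = 3, 843551 mod 4 = 3; sign now -1
(843551/236927) = (132770/236927)   [reduce mod 236927]
132770 = 2^1·66385; (2/236927) = +1 since 236927 mod 8 = 7, so (132770/236927) = (+1)^1·(66385/236927); sign now -1
reciprocity: (66385/236927) = +1·(236927/66385) since 66385 mod 4 = 1, 236927 mod 4 = 3; sign now -1
(236927/66385) = (37772/66385)   [reduce mod 66385]
37772 = 2^2·9443; (2/66385) = +1 since 66385 mod 8 = 1, so (37772/66385) = (+1)^2·(9443/66385); sign now -1
reciprocity: (9443/66385) = +1·(66385/9443) since 9443 mod 4 = 3, 66385 mod 4 = 1; sign now -1
(66385/9443) = (284/9443)   [reduce mod 9443]
284 = 2^2·71; (2/9443) = -1 since 9443 mod 8 = 3, so (284/9443) = (-1)^2·(71/9443); sign now -1
reciprocity: (71/9443) = -1·(9443/71) since 71 mod 4 = 3, 9443 mod 4 = 3; sign now +1
(9443/71) = (0/71)   [reduce mod 71]
(0/71) = 0   [gcd(a, n) > 1]; final value = 0

0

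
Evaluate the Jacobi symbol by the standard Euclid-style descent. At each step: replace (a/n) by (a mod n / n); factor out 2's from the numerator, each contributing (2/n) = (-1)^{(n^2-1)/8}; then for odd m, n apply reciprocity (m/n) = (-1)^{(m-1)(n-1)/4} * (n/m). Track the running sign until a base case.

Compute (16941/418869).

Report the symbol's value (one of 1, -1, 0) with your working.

reciprocity: (16941/418869) = +1·(418869/16941) since 16941 mod 4 = 1, 418869 mod 4 = 1; sign now +1
(418869/16941) = (12285/16941)   [reduce mod 16941]
reciprocity: (12285/16941) = +1·(16941/12285) since 12285 mod 4 = 1, 16941 mod 4 = 1; sign now +1
(16941/12285) = (4656/12285)   [reduce mod 12285]
4656 = 2^4·291; (2/12285) = -1 since 12285 mod 8 = 5, so (4656/12285) = (-1)^4·(291/12285); sign now +1
reciprocity: (291/12285) = +1·(12285/291) since 291 mod 4 = 3, 12285 mod 4 = 1; sign now +1
(12285/291) = (63/291)   [reduce mod 291]
reciprocity: (63/291) = -1·(291/63) since 63 mod 4 = 3, 291 mod 4 = 3; sign now -1
(291/63) = (39/63)   [reduce mod 63]
reciprocity: (39/63) = -1·(63/39) since 39 mod 4 = 3, 63 mod 4 = 3; sign now +1
(63/39) = (24/39)   [reduce mod 39]
24 = 2^3·3; (2/39) = +1 since 39 mod 8 = 7, so (24/39) = (+1)^3·(3/39); sign now +1
reciprocity: (3/39) = -1·(39/3) since 3 mod 4 = 3, 39 mod 4 = 3; sign now -1
(39/3) = (0/3)   [reduce mod 3]
(0/3) = 0   [gcd(a, n) > 1]; final value = 0

0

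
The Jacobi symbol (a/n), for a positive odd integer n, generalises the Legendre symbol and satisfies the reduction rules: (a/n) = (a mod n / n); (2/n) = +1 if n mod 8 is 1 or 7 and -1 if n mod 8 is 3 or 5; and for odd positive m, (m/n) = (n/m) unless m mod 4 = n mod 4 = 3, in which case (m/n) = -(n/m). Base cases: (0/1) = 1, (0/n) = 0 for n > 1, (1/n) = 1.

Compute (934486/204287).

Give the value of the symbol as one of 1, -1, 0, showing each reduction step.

(934486/204287): 934486 mod 204287 = 117338, so (934486/204287) = (117338/204287)
factor out 2^1: 117338 = 2^1·58669; with 204287 mod 8 = 7, (2/204287) = +1; sign now +1; continue with (58669/204287)
flip (58669/204287) -> (204287/58669): both odd, 58669 mod 4 = 1, 204287 mod 4 = 3, so the flip contributes +1; sign now +1
(204287/58669): 204287 mod 58669 = 28280, so (204287/58669) = (28280/58669)
factor out 2^3: 28280 = 2^3·3535; with 58669 mod 8 = 5, (2/58669) = -1; sign now -1; continue with (3535/58669)
flip (3535/58669) -> (58669/3535): both odd, 3535 mod 4 = 3, 58669 mod 4 = 1, so the flip contributes +1; sign now -1
(58669/3535): 58669 mod 3535 = 2109, so (58669/3535) = (2109/3535)
flip (2109/3535) -> (3535/2109): both odd, 2109 mod 4 = 1, 3535 mod 4 = 3, so the flip contributes +1; sign now -1
(3535/2109): 3535 mod 2109 = 1426, so (3535/2109) = (1426/2109)
factor out 2^1: 1426 = 2^1·713; with 2109 mod 8 = 5, (2/2109) = -1; sign now +1; continue with (713/2109)
flip (713/2109) -> (2109/713): both odd, 713 mod 4 = 1, 2109 mod 4 = 1, so the flip contributes +1; sign now +1
(2109/713): 2109 mod 713 = 683, so (2109/713) = (683/713)
flip (683/713) -> (713/683): both odd, 683 mod 4 = 3, 713 mod 4 = 1, so the flip contributes +1; sign now +1
(713/683): 713 mod 683 = 30, so (713/683) = (30/683)
factor out 2^1: 30 = 2^1·15; with 683 mod 8 = 3, (2/683) = -1; sign now -1; continue with (15/683)
flip (15/683) -> (683/15): both odd, 15 mod 4 = 3, 683 mod 4 = 3, so the flip contributes -1; sign now +1
(683/15): 683 mod 15 = 8, so (683/15) = (8/15)
factor out 2^3: 8 = 2^3·1; with 15 mod 8 = 7, (2/15) = +1; sign now +1; continue with (1/15)
reached (1/15) = 1, so the symbol is +1

1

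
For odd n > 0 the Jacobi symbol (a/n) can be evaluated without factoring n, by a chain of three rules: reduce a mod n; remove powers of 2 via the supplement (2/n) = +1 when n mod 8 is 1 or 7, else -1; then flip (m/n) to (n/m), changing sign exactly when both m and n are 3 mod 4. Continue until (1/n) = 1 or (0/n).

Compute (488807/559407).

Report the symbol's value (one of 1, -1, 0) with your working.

reciprocity: (488807/559407) = -1·(559407/488807) since 488807 mod 4 = 3, 559407 mod 4 = 3; sign now -1
(559407/488807) = (70600/488807)   [reduce mod 488807]
70600 = 2^3·8825; (2/488807) = +1 since 488807 mod 8 = 7, so (70600/488807) = (+1)^3·(8825/488807); sign now -1
reciprocity: (8825/488807) = +1·(488807/8825) since 8825 mod 4 = 1, 488807 mod 4 = 3; sign now -1
(488807/8825) = (3432/8825)   [reduce mod 8825]
3432 = 2^3·429; (2/8825) = +1 since 8825 mod 8 = 1, so (3432/8825) = (+1)^3·(429/8825); sign now -1
reciprocity: (429/8825) = +1·(8825/429) since 429 mod 4 = 1, 8825 mod 4 = 1; sign now -1
(8825/429) = (245/429)   [reduce mod 429]
reciprocity: (245/429) = +1·(429/245) since 245 mod 4 = 1, 429 mod 4 = 1; sign now -1
(429/245) = (184/245)   [reduce mod 245]
184 = 2^3·23; (2/245) = -1 since 245 mod 8 = 5, so (184/245) = (-1)^3·(23/245); sign now +1
reciprocity: (23/245) = +1·(245/23) since 23 mod 4 = 3, 245 mod 4 = 1; sign now +1
(245/23) = (15/23)   [reduce mod 23]
reciprocity: (15/23) = -1·(23/15) since 15 mod 4 = 3, 23 mod 4 = 3; sign now -1
(23/15) = (8/15)   [reduce mod 15]
8 = 2^3·1; (2/15) = +1 since 15 mod 8 = 7, so (8/15) = (+1)^3·(1/15); sign now -1
(1/15) = 1; final value = sign = -1

-1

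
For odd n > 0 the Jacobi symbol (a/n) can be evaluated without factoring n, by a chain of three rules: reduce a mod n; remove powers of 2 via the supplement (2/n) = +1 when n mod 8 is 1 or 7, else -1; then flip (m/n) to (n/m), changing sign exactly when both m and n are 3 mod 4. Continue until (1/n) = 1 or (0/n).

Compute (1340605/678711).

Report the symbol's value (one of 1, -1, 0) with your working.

(1340605/678711): 1340605 mod 678711 = 661894, so (1340605/678711) = (661894/678711)
factor out 2^1: 661894 = 2^1·330947; with 678711 mod 8 = 7, (2/678711) = +1; sign now +1; continue with (330947/678711)
flip (330947/678711) -> (678711/330947): both odd, 330947 mod 4 = 3, 678711 mod 4 = 3, so the flip contributes -1; sign now -1
(678711/330947): 678711 mod 330947 = 16817, so (678711/330947) = (16817/330947)
flip (16817/330947) -> (330947/16817): both odd, 16817 mod 4 = 1, 330947 mod 4 = 3, so the flip contributes +1; sign now -1
(330947/16817): 330947 mod 16817 = 11424, so (330947/16817) = (11424/16817)
factor out 2^5: 11424 = 2^5·357; with 16817 mod 8 = 1, (2/16817) = +1; sign now -1; continue with (357/16817)
flip (357/16817) -> (16817/357): both odd, 357 mod 4 = 1, 16817 mod 4 = 1, so the flip contributes +1; sign now -1
(16817/357): 16817 mod 357 = 38, so (16817/357) = (38/357)
factor out 2^1: 38 = 2^1·19; with 357 mod 8 = 5, (2/357) = -1; sign now +1; continue with (19/357)
flip (19/357) -> (357/19): both odd, 19 mod 4 = 3, 357 mod 4 = 1, so the flip contributes +1; sign now +1
(357/19): 357 mod 19 = 15, so (357/19) = (15/19)
flip (15/19) -> (19/15): both odd, 15 mod 4 = 3, 19 mod 4 = 3, so the flip contributes -1; sign now -1
(19/15): 19 mod 15 = 4, so (19/15) = (4/15)
factor out 2^2: 4 = 2^2·1; with 15 mod 8 = 7, (2/15) = +1; sign now -1; continue with (1/15)
reached (1/15) = 1, so the symbol is -1

-1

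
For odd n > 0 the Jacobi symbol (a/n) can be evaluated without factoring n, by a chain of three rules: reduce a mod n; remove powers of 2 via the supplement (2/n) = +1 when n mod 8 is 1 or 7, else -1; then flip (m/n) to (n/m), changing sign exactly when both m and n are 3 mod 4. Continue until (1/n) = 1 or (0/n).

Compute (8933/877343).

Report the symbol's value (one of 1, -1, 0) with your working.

reciprocity: (8933/877343) = +1·(877343/8933) since 8933 mod 4 = 1, 877343 mod 4 = 3; sign now +1
(877343/8933) = (1909/8933)   [reduce mod 8933]
reciprocity: (1909/8933) = +1·(8933/1909) since 1909 mod 4 = 1, 8933 mod 4 = 1; sign now +1
(8933/1909) = (1297/1909)   [reduce mod 1909]
reciprocity: (1297/1909) = +1·(1909/1297) since 1297 mod 4 = 1, 1909 mod 4 = 1; sign now +1
(1909/1297) = (612/1297)   [reduce mod 1297]
612 = 2^2·153; (2/1297) = +1 since 1297 mod 8 = 1, so (612/1297) = (+1)^2·(153/1297); sign now +1
reciprocity: (153/1297) = +1·(1297/153) since 153 mod 4 = 1, 1297 mod 4 = 1; sign now +1
(1297/153) = (73/153)   [reduce mod 153]
reciprocity: (73/153) = +1·(153/73) since 73 mod 4 = 1, 153 mod 4 = 1; sign now +1
(153/73) = (7/73)   [reduce mod 73]
reciprocity: (7/73) = +1·(73/7) since 7 mod 4 = 3, 73 mod 4 = 1; sign now +1
(73/7) = (3/7)   [reduce mod 7]
reciprocity: (3/7) = -1·(7/3) since 3 mod 4 = 3, 7 mod 4 = 3; sign now -1
(7/3) = (1/3)   [reduce mod 3]
(1/3) = 1; final value = sign = -1

-1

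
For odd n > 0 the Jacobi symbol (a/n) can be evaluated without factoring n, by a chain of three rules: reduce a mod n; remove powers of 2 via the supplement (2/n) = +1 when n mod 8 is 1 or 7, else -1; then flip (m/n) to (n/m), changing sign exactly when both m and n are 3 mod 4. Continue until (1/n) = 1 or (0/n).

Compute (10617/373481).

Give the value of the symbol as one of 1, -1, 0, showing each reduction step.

flip (10617/373481) -> (373481/10617): both odd, 10617 mod 4 = 1, 373481 mod 4 = 1, so the flip contributes +1; sign now +1
(373481/10617): 373481 mod 10617 = 1886, so (373481/10617) = (1886/10617)
factor out 2^1: 1886 = 2^1·943; with 10617 mod 8 = 1, (2/10617) = +1; sign now +1; continue with (943/10617)
flip (943/10617) -> (10617/943): both odd, 943 mod 4 = 3, 10617 mod 4 = 1, so the flip contributes +1; sign now +1
(10617/943): 10617 mod 943 = 244, so (10617/943) = (244/943)
factor out 2^2: 244 = 2^2·61; with 943 mod 8 = 7, (2/943) = +1; sign now +1; continue with (61/943)
flip (61/943) -> (943/61): both odd, 61 mod 4 = 1, 943 mod 4 = 3, so the flip contributes +1; sign now +1
(943/61): 943 mod 61 = 28, so (943/61) = (28/61)
factor out 2^2: 28 = 2^2·7; with 61 mod 8 = 5, (2/61) = -1; sign now +1; continue with (7/61)
flip (7/61) -> (61/7): both odd, 7 mod 4 = 3, 61 mod 4 = 1, so the flip contributes +1; sign now +1
(61/7): 61 mod 7 = 5, so (61/7) = (5/7)
flip (5/7) -> (7/5): both odd, 5 mod 4 = 1, 7 mod 4 = 3, so the flip contributes +1; sign now +1
(7/5): 7 mod 5 = 2, so (7/5) = (2/5)
factor out 2^1: 2 = 2^1·1; with 5 mod 8 = 5, (2/5) = -1; sign now -1; continue with (1/5)
reached (1/5) = 1, so the symbol is -1

-1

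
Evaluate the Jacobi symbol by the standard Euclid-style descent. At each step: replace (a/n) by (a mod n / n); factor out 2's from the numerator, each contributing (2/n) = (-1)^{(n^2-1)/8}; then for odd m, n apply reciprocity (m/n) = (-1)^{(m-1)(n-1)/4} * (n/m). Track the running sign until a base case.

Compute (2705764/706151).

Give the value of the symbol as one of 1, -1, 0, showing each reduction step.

(2705764/706151): 2705764 mod 706151 = 587311, so (2705764/706151) = (587311/706151)
flip (587311/706151) -> (706151/587311): both odd, 587311 mod 4 = 3, 706151 mod 4 = 3, so the flip contributes -1; sign now -1
(706151/587311): 706151 mod 587311 = 118840, so (706151/587311) = (118840/587311)
factor out 2^3: 118840 = 2^3·14855; with 587311 mod 8 = 7, (2/587311) = +1; sign now -1; continue with (14855/587311)
flip (14855/587311) -> (587311/14855): both odd, 14855 mod 4 = 3, 587311 mod 4 = 3, so the flip contributes -1; sign now +1
(587311/14855): 587311 mod 14855 = 7966, so (587311/14855) = (7966/14855)
factor out 2^1: 7966 = 2^1·3983; with 14855 mod 8 = 7, (2/14855) = +1; sign now +1; continue with (3983/14855)
flip (3983/14855) -> (14855/3983): both odd, 3983 mod 4 = 3, 14855 mod 4 = 3, so the flip contributes -1; sign now -1
(14855/3983): 14855 mod 3983 = 2906, so (14855/3983) = (2906/3983)
factor out 2^1: 2906 = 2^1·1453; with 3983 mod 8 = 7, (2/3983) = +1; sign now -1; continue with (1453/3983)
flip (1453/3983) -> (3983/1453): both odd, 1453 mod 4 = 1, 3983 mod 4 = 3, so the flip contributes +1; sign now -1
(3983/1453): 3983 mod 1453 = 1077, so (3983/1453) = (1077/1453)
flip (1077/1453) -> (1453/1077): both odd, 1077 mod 4 = 1, 1453 mod 4 = 1, so the flip contributes +1; sign now -1
(1453/1077): 1453 mod 1077 = 376, so (1453/1077) = (376/1077)
factor out 2^3: 376 = 2^3·47; with 1077 mod 8 = 5, (2/1077) = -1; sign now +1; continue with (47/1077)
flip (47/1077) -> (1077/47): both odd, 47 mod 4 = 3, 1077 mod 4 = 1, so the flip contributes +1; sign now +1
(1077/47): 1077 mod 47 = 43, so (1077/47) = (43/47)
flip (43/47) -> (47/43): both odd, 43 mod 4 = 3, 47 mod 4 = 3, so the flip contributes -1; sign now -1
(47/43): 47 mod 43 = 4, so (47/43) = (4/43)
factor out 2^2: 4 = 2^2·1; with 43 mod 8 = 3, (2/43) = -1; sign now -1; continue with (1/43)
reached (1/43) = 1, so the symbol is -1

-1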